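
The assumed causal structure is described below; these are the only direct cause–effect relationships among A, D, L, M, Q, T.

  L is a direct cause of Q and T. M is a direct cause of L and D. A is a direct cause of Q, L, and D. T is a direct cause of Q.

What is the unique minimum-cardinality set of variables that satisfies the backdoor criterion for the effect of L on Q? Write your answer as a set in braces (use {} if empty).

Variables eligible for adjustment (non-descendants of L, excluding L and Q): {A, D, M}.
Backdoor paths from L to Q:
  P1: L <- M -> D <- A -> Q
  P2: L <- A -> Q
The empty set is not sufficient: P2 (L <- A -> Q) has no collider blocking it and no conditioned non-collider, so it is open.
Try {A}:
  P1: blocked at collider D (neither it nor any descendant is in the conditioning set).
  P2: blocked at fork node A ∈ conditioning set.
{A} contains no descendant of L and blocks every backdoor path.
No other singleton works — e.g. {M} leaves P2 open — so {A} is the unique smallest valid adjustment set.

{A}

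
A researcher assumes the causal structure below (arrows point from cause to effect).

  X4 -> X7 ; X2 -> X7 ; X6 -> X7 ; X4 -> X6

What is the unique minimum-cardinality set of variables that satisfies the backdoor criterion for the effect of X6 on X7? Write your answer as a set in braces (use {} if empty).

{X4}

Variables eligible for adjustment (non-descendants of X6, excluding X6 and X7): {X2, X4}.
Backdoor paths from X6 to X7:
  P1: X6 <- X4 -> X7
The empty set is not sufficient: P1 (X6 <- X4 -> X7) has no collider blocking it and no conditioned non-collider, so it is open.
Try {X4}:
  P1: blocked at fork node X4 ∈ conditioning set.
{X4} contains no descendant of X6 and blocks every backdoor path.
No other singleton works — e.g. {X2} leaves P1 open — so {X4} is the unique smallest valid adjustment set.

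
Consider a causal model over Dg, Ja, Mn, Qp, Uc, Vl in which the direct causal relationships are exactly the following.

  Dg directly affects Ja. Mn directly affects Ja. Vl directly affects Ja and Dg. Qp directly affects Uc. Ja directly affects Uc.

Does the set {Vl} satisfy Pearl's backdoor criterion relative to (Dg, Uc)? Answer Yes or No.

Yes

Backdoor paths from Dg to Uc (paths whose first edge points into Dg):
  P1: Dg <- Vl -> Ja -> Uc
Condition 1 (no descendant of Dg in the set): holds — descendants of Dg are {Ja, Uc}; none are in {Vl}.
Condition 2 (every backdoor path blocked by {Vl}):
  P1: blocked at fork node Vl ∈ conditioning set.
{Vl} satisfies the backdoor criterion.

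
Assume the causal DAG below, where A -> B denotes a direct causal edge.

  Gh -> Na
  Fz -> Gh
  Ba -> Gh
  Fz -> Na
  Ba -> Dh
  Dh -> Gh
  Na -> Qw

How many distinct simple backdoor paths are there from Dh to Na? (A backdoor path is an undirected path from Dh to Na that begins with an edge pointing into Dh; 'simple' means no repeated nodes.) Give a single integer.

A backdoor path from Dh to Na is any simple undirected path whose first edge points into Dh (i.e. leaves Dh via a parent).
Parents of Dh: {Ba}.
Enumerating:
  P1: Dh <- Ba -> Gh <- Fz -> Na
  P2: Dh <- Ba -> Gh -> Na
That exhausts the simple backdoor paths. Count: 2.

2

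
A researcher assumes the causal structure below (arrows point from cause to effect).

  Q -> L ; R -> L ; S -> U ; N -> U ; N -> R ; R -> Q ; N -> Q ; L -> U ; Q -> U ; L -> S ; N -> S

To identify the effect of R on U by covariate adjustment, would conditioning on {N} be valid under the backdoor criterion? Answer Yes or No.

Yes

Backdoor paths from R to U (paths whose first edge points into R):
  P1: R <- N -> Q -> L -> S -> U
  P2: R <- N -> Q -> L -> U
  P3: R <- N -> Q -> U
  P4: R <- N -> S <- L <- Q -> U
  P5: R <- N -> S <- L -> U
  P6: R <- N -> S -> U
  P7: R <- N -> U
Condition 1 (no descendant of R in the set): holds — descendants of R are {L, Q, S, U}; none are in {N}.
Condition 2 (every backdoor path blocked by {N}):
  P1: blocked at fork node N ∈ conditioning set.
  P2: blocked at fork node N ∈ conditioning set.
  P3: blocked at fork node N ∈ conditioning set.
  P4: blocked at fork node N ∈ conditioning set.
  P5: blocked at fork node N ∈ conditioning set.
  P6: blocked at fork node N ∈ conditioning set.
  P7: blocked at fork node N ∈ conditioning set.
{N} satisfies the backdoor criterion.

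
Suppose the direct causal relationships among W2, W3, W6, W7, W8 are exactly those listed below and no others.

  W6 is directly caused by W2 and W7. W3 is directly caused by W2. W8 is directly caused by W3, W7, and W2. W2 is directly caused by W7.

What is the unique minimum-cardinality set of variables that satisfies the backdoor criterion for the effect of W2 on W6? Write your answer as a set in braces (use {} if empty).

{W7}

Variables eligible for adjustment (non-descendants of W2, excluding W2 and W6): {W7}.
Backdoor paths from W2 to W6:
  P1: W2 <- W7 -> W6
The empty set is not sufficient: P1 (W2 <- W7 -> W6) has no collider blocking it and no conditioned non-collider, so it is open.
Try {W7}:
  P1: blocked at fork node W7 ∈ conditioning set.
{W7} contains no descendant of W2 and blocks every backdoor path.
{W7} is the unique smallest valid adjustment set.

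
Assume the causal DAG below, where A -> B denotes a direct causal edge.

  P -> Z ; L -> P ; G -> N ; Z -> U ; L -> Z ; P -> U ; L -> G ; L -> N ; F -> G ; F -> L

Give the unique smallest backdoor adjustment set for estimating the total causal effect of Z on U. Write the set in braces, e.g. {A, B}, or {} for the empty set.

Variables eligible for adjustment (non-descendants of Z, excluding Z and U): {F, G, L, N, P}.
Backdoor paths from Z to U:
  P1: Z <- L -> P -> U
  P2: Z <- P -> U
The empty set is not sufficient: P1 (Z <- L -> P -> U) has no collider blocking it and no conditioned non-collider, so it is open.
Try {P}:
  P1: blocked at chain node P ∈ conditioning set.
  P2: blocked at fork node P ∈ conditioning set.
{P} contains no descendant of Z and blocks every backdoor path.
No other singleton works — e.g. {F} leaves P1 open — so {P} is the unique smallest valid adjustment set.

{P}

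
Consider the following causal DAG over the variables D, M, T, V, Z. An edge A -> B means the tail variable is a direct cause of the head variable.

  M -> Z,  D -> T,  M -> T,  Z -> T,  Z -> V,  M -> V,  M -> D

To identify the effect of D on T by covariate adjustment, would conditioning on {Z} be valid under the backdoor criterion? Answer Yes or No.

No

Backdoor paths from D to T (paths whose first edge points into D):
  P1: D <- M -> Z -> T
  P2: D <- M -> T
  P3: D <- M -> V <- Z -> T
Condition 1 (no descendant of D in the set): holds — descendants of D are {T}; none are in {Z}.
Condition 2 (every backdoor path blocked by {Z}):
  P1: blocked at chain node Z ∈ conditioning set.
  P2: open — no interior node is in the conditioning set.
  P3: blocked at collider V (neither it nor any descendant is in the conditioning set).
{Z} does not satisfy the backdoor criterion.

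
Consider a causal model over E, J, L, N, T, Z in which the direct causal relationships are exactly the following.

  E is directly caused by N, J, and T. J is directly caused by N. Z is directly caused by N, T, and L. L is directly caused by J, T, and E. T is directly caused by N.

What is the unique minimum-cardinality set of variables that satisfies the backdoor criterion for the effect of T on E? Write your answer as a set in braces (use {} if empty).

Variables eligible for adjustment (non-descendants of T, excluding T and E): {J, N}.
Backdoor paths from T to E:
  P1: T <- N -> J -> E
  P2: T <- N -> J -> L <- E
  P3: T <- N -> E
  P4: T <- N -> Z <- L <- J -> E
  P5: T <- N -> Z <- L <- E
The empty set is not sufficient: P1 (T <- N -> J -> E) has no collider blocking it and no conditioned non-collider, so it is open.
Try {N}:
  P1: blocked at fork node N ∈ conditioning set.
  P2: blocked at fork node N ∈ conditioning set.
  P3: blocked at fork node N ∈ conditioning set.
  P4: blocked at fork node N ∈ conditioning set.
  P5: blocked at fork node N ∈ conditioning set.
{N} contains no descendant of T and blocks every backdoor path.
No other singleton works — e.g. {J} leaves P3 open — so {N} is the unique smallest valid adjustment set.

{N}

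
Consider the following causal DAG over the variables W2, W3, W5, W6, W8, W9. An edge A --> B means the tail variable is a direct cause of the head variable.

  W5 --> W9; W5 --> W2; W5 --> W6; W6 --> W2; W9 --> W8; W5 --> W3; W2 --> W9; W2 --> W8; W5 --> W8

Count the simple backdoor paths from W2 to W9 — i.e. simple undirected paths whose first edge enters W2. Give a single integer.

A backdoor path from W2 to W9 is any simple undirected path whose first edge points into W2 (i.e. leaves W2 via a parent).
Parents of W2: {W5, W6}.
Enumerating:
  P1: W2 <- W5 -> W9
  P2: W2 <- W5 -> W8 <- W9
  P3: W2 <- W6 <- W5 -> W9
  P4: W2 <- W6 <- W5 -> W8 <- W9
That exhausts the simple backdoor paths. Count: 4.

4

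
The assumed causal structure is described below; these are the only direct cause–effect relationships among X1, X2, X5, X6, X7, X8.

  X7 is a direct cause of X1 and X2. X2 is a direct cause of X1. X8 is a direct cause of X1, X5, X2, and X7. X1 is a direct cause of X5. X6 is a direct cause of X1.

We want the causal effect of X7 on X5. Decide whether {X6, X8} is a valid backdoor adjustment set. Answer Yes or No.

Yes

Backdoor paths from X7 to X5 (paths whose first edge points into X7):
  P1: X7 <- X8 -> X2 -> X1 -> X5
  P2: X7 <- X8 -> X1 -> X5
  P3: X7 <- X8 -> X5
Condition 1 (no descendant of X7 in the set): holds — descendants of X7 are {X1, X2, X5}; none are in {X6, X8}.
Condition 2 (every backdoor path blocked by {X6, X8}):
  P1: blocked at fork node X8 ∈ conditioning set.
  P2: blocked at fork node X8 ∈ conditioning set.
  P3: blocked at fork node X8 ∈ conditioning set.
{X6, X8} satisfies the backdoor criterion.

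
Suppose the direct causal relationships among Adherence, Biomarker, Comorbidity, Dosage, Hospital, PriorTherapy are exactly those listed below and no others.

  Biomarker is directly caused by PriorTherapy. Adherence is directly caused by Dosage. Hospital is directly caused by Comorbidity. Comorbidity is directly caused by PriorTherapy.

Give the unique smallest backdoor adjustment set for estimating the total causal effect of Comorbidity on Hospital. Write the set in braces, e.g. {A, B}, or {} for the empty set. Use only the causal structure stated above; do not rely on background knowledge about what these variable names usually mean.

Variables eligible for adjustment (non-descendants of Comorbidity, excluding Comorbidity and Hospital): {Adherence, Biomarker, Dosage, PriorTherapy}.
Backdoor paths from Comorbidity to Hospital:
  (none)
With no backdoor paths the empty set already satisfies the criterion, and it is trivially minimal.

{}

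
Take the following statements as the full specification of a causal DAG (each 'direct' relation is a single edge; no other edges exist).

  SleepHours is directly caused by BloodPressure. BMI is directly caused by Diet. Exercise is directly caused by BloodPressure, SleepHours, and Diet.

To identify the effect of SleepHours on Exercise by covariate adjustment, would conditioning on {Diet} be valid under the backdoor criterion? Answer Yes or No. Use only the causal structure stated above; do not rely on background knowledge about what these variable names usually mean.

No

Backdoor paths from SleepHours to Exercise (paths whose first edge points into SleepHours):
  P1: SleepHours <- BloodPressure -> Exercise
Condition 1 (no descendant of SleepHours in the set): holds — descendants of SleepHours are {Exercise}; none are in {Diet}.
Condition 2 (every backdoor path blocked by {Diet}):
  P1: open — no interior node is in the conditioning set.
{Diet} does not satisfy the backdoor criterion.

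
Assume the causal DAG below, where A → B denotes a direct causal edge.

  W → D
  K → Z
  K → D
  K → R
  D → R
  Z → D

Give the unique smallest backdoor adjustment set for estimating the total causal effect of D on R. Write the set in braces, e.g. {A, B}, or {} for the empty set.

Variables eligible for adjustment (non-descendants of D, excluding D and R): {K, W, Z}.
Backdoor paths from D to R:
  P1: D <- K -> R
  P2: D <- Z <- K -> R
The empty set is not sufficient: P1 (D <- K -> R) has no collider blocking it and no conditioned non-collider, so it is open.
Try {K}:
  P1: blocked at fork node K ∈ conditioning set.
  P2: blocked at fork node K ∈ conditioning set.
{K} contains no descendant of D and blocks every backdoor path.
No other singleton works — e.g. {W} leaves P1 open — so {K} is the unique smallest valid adjustment set.

{K}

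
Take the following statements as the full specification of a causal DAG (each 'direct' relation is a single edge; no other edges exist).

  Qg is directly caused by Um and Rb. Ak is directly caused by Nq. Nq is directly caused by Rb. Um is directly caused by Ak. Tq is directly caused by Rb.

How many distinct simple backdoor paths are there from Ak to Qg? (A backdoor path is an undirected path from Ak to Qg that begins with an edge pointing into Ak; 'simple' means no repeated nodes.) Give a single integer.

1

A backdoor path from Ak to Qg is any simple undirected path whose first edge points into Ak (i.e. leaves Ak via a parent).
Parents of Ak: {Nq}.
Enumerating:
  P1: Ak <- Nq <- Rb -> Qg
That exhausts the simple backdoor paths. Count: 1.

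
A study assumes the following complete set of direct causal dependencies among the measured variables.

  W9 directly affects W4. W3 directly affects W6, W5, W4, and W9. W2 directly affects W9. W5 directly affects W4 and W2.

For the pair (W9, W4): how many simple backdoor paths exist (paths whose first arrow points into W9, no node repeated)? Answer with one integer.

4

A backdoor path from W9 to W4 is any simple undirected path whose first edge points into W9 (i.e. leaves W9 via a parent).
Parents of W9: {W2, W3}.
Enumerating:
  P1: W9 <- W3 -> W5 -> W4
  P2: W9 <- W3 -> W4
  P3: W9 <- W2 <- W5 <- W3 -> W4
  P4: W9 <- W2 <- W5 -> W4
That exhausts the simple backdoor paths. Count: 4.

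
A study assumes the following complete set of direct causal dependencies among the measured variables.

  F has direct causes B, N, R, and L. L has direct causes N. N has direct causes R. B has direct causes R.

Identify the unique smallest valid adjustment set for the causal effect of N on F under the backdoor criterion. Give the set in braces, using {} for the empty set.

Variables eligible for adjustment (non-descendants of N, excluding N and F): {B, R}.
Backdoor paths from N to F:
  P1: N <- R -> B -> F
  P2: N <- R -> F
The empty set is not sufficient: P1 (N <- R -> B -> F) has no collider blocking it and no conditioned non-collider, so it is open.
Try {R}:
  P1: blocked at fork node R ∈ conditioning set.
  P2: blocked at fork node R ∈ conditioning set.
{R} contains no descendant of N and blocks every backdoor path.
No other singleton works — e.g. {B} leaves P2 open — so {R} is the unique smallest valid adjustment set.

{R}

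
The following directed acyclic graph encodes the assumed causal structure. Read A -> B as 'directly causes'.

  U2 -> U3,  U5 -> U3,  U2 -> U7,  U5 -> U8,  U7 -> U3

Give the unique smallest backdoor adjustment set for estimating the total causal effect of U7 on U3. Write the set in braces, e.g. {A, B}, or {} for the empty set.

{U2}

Variables eligible for adjustment (non-descendants of U7, excluding U7 and U3): {U2, U5, U8}.
Backdoor paths from U7 to U3:
  P1: U7 <- U2 -> U3
The empty set is not sufficient: P1 (U7 <- U2 -> U3) has no collider blocking it and no conditioned non-collider, so it is open.
Try {U2}:
  P1: blocked at fork node U2 ∈ conditioning set.
{U2} contains no descendant of U7 and blocks every backdoor path.
No other singleton works — e.g. {U5} leaves P1 open — so {U2} is the unique smallest valid adjustment set.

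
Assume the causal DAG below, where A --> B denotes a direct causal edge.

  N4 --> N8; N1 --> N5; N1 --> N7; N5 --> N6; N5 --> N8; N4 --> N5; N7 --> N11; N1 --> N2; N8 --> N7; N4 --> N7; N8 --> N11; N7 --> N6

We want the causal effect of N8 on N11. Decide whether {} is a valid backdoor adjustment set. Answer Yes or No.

Backdoor paths from N8 to N11 (paths whose first edge points into N8):
  P1: N8 <- N4 -> N5 <- N1 -> N7 -> N11
  P2: N8 <- N4 -> N5 -> N6 <- N7 -> N11
  P3: N8 <- N4 -> N7 -> N11
  P4: N8 <- N5 <- N4 -> N7 -> N11
  P5: N8 <- N5 <- N1 -> N7 -> N11
  P6: N8 <- N5 -> N6 <- N7 -> N11
Condition 1 (no descendant of N8 in the set): holds — descendants of N8 are {N11, N6, N7}; none are in {}.
Condition 2 (every backdoor path blocked by {}):
  P1: blocked at collider N5 (neither it nor any descendant is in the conditioning set).
  P2: blocked at collider N6 (neither it nor any descendant is in the conditioning set).
  P3: open — no interior node is in the conditioning set.
  P4: open — no interior node is in the conditioning set.
  P5: open — no interior node is in the conditioning set.
  P6: blocked at collider N6 (neither it nor any descendant is in the conditioning set).
{} does not satisfy the backdoor criterion.

No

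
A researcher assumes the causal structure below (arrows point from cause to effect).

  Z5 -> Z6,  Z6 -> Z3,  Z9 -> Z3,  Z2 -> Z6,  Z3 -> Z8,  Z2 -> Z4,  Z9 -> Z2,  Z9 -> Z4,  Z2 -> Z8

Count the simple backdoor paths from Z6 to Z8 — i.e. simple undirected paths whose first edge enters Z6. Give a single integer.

A backdoor path from Z6 to Z8 is any simple undirected path whose first edge points into Z6 (i.e. leaves Z6 via a parent).
Parents of Z6: {Z2, Z5}.
Enumerating:
  P1: Z6 <- Z2 <- Z9 -> Z3 -> Z8
  P2: Z6 <- Z2 -> Z8
  P3: Z6 <- Z2 -> Z4 <- Z9 -> Z3 -> Z8
That exhausts the simple backdoor paths. Count: 3.

3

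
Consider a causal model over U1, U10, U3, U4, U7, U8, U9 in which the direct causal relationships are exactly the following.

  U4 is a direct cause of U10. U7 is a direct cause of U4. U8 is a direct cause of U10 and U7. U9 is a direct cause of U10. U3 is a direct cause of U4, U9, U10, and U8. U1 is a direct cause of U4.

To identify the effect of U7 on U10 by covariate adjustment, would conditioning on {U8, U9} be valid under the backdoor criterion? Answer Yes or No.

Backdoor paths from U7 to U10 (paths whose first edge points into U7):
  P1: U7 <- U8 <- U3 -> U9 -> U10
  P2: U7 <- U8 <- U3 -> U4 -> U10
  P3: U7 <- U8 <- U3 -> U10
  P4: U7 <- U8 -> U10
Condition 1 (no descendant of U7 in the set): holds — descendants of U7 are {U10, U4}; none are in {U8, U9}.
Condition 2 (every backdoor path blocked by {U8, U9}):
  P1: blocked at chain node U8 ∈ conditioning set.
  P2: blocked at chain node U8 ∈ conditioning set.
  P3: blocked at chain node U8 ∈ conditioning set.
  P4: blocked at fork node U8 ∈ conditioning set.
{U8, U9} satisfies the backdoor criterion.

Yes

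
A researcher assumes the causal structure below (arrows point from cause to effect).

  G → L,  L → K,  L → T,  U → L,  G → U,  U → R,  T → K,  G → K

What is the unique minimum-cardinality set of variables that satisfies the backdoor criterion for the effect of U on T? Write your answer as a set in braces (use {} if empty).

{G}

Variables eligible for adjustment (non-descendants of U, excluding U and T): {G}.
Backdoor paths from U to T:
  P1: U <- G -> L -> T
  P2: U <- G -> L -> K <- T
  P3: U <- G -> K <- L -> T
  P4: U <- G -> K <- T
The empty set is not sufficient: P1 (U <- G -> L -> T) has no collider blocking it and no conditioned non-collider, so it is open.
Try {G}:
  P1: blocked at fork node G ∈ conditioning set.
  P2: blocked at fork node G ∈ conditioning set.
  P3: blocked at fork node G ∈ conditioning set.
  P4: blocked at fork node G ∈ conditioning set.
{G} contains no descendant of U and blocks every backdoor path.
{G} is the unique smallest valid adjustment set.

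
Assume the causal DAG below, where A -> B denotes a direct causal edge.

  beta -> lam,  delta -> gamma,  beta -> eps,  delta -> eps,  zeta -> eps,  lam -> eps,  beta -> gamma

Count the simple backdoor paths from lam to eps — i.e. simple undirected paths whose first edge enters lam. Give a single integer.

2

A backdoor path from lam to eps is any simple undirected path whose first edge points into lam (i.e. leaves lam via a parent).
Parents of lam: {beta}.
Enumerating:
  P1: lam <- beta -> gamma <- delta -> eps
  P2: lam <- beta -> eps
That exhausts the simple backdoor paths. Count: 2.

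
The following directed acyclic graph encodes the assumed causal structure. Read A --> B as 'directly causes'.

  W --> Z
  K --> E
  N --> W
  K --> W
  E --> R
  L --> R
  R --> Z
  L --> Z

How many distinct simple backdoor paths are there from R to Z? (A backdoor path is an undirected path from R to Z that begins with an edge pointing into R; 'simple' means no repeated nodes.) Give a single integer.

A backdoor path from R to Z is any simple undirected path whose first edge points into R (i.e. leaves R via a parent).
Parents of R: {E, L}.
Enumerating:
  P1: R <- E <- K -> W -> Z
  P2: R <- L -> Z
That exhausts the simple backdoor paths. Count: 2.

2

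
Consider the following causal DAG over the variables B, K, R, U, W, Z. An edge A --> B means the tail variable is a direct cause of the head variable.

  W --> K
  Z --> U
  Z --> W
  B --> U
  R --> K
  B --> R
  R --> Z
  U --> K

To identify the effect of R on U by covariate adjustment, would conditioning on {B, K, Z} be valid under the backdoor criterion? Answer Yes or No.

No

Backdoor paths from R to U (paths whose first edge points into R):
  P1: R <- B -> U
Condition 1 (no descendant of R in the set): FAILS — K and Z are descendants of R.
Condition 2 (every backdoor path blocked by {B, K, Z}):
  P1: blocked at fork node B ∈ conditioning set.
{B, K, Z} does not satisfy the backdoor criterion.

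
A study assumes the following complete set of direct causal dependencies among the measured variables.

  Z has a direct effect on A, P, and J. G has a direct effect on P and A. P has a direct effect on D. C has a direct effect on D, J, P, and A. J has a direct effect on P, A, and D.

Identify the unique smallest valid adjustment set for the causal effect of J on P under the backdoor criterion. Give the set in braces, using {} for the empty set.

{C, Z}

Variables eligible for adjustment (non-descendants of J, excluding J and P): {C, G, Z}.
Backdoor paths from J to P:
  P1: J <- Z -> A <- C -> P
  P2: J <- Z -> A <- C -> D <- P
  P3: J <- Z -> A <- G -> P
  P4: J <- Z -> P
  P5: J <- C -> A <- Z -> P
  P6: J <- C -> A <- G -> P
  P7: J <- C -> P
  P8: J <- C -> D <- P
The empty set is not sufficient: P4 (J <- Z -> P) has no collider blocking it and no conditioned non-collider, so it is open.
Try {C, Z}:
  P1: blocked at fork node Z ∈ conditioning set.
  P2: blocked at fork node Z ∈ conditioning set.
  P3: blocked at fork node Z ∈ conditioning set.
  P4: blocked at fork node Z ∈ conditioning set.
  P5: blocked at fork node C ∈ conditioning set.
  P6: blocked at fork node C ∈ conditioning set.
  P7: blocked at fork node C ∈ conditioning set.
  P8: blocked at fork node C ∈ conditioning set.
{C, Z} contains no descendant of J and blocks every backdoor path.
Every element of {C, Z} is needed (dropping C leaves P7 open; dropping Z leaves P4 open), so no proper subset is valid.
Among all size-2 subsets of the eligible variables, only {C, Z} blocks every backdoor path, so it is the unique smallest valid adjustment set.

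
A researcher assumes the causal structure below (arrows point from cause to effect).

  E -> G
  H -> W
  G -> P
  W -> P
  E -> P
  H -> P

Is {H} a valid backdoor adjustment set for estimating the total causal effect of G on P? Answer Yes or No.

Backdoor paths from G to P (paths whose first edge points into G):
  P1: G <- E -> P
Condition 1 (no descendant of G in the set): holds — descendants of G are {P}; none are in {H}.
Condition 2 (every backdoor path blocked by {H}):
  P1: open — no interior node is in the conditioning set.
{H} does not satisfy the backdoor criterion.

No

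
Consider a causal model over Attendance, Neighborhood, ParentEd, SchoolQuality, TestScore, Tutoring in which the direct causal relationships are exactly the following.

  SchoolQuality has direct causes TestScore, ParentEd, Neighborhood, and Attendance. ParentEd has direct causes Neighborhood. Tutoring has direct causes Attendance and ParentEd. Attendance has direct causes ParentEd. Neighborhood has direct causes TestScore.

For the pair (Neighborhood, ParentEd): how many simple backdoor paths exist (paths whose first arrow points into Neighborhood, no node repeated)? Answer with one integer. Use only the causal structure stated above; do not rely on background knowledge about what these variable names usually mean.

A backdoor path from Neighborhood to ParentEd is any simple undirected path whose first edge points into Neighborhood (i.e. leaves Neighborhood via a parent).
Parents of Neighborhood: {TestScore}.
Enumerating:
  P1: Neighborhood <- TestScore -> SchoolQuality <- ParentEd
  P2: Neighborhood <- TestScore -> SchoolQuality <- Attendance <- ParentEd
  P3: Neighborhood <- TestScore -> SchoolQuality <- Attendance -> Tutoring <- ParentEd
That exhausts the simple backdoor paths. Count: 3.

3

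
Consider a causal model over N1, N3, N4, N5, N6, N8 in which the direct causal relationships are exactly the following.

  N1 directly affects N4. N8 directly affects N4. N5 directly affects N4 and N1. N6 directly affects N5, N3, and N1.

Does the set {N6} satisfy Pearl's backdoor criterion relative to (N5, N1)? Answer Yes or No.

Backdoor paths from N5 to N1 (paths whose first edge points into N5):
  P1: N5 <- N6 -> N1
Condition 1 (no descendant of N5 in the set): holds — descendants of N5 are {N1, N4}; none are in {N6}.
Condition 2 (every backdoor path blocked by {N6}):
  P1: blocked at fork node N6 ∈ conditioning set.
{N6} satisfies the backdoor criterion.

Yes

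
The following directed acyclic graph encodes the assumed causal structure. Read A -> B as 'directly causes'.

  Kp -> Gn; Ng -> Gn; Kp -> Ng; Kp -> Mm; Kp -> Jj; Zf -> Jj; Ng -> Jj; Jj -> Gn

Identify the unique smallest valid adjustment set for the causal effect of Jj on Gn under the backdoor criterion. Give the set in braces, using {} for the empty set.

{Kp, Ng}

Variables eligible for adjustment (non-descendants of Jj, excluding Jj and Gn): {Kp, Mm, Ng, Zf}.
Backdoor paths from Jj to Gn:
  P1: Jj <- Kp -> Ng -> Gn
  P2: Jj <- Kp -> Gn
  P3: Jj <- Ng <- Kp -> Gn
  P4: Jj <- Ng -> Gn
The empty set is not sufficient: P1 (Jj <- Kp -> Ng -> Gn) has no collider blocking it and no conditioned non-collider, so it is open.
Try {Kp, Ng}:
  P1: blocked at fork node Kp ∈ conditioning set.
  P2: blocked at fork node Kp ∈ conditioning set.
  P3: blocked at chain node Ng ∈ conditioning set.
  P4: blocked at fork node Ng ∈ conditioning set.
{Kp, Ng} contains no descendant of Jj and blocks every backdoor path.
Every element of {Kp, Ng} is needed (dropping Kp leaves P2 open; dropping Ng leaves P4 open), so no proper subset is valid.
Among all size-2 subsets of the eligible variables, only {Kp, Ng} blocks every backdoor path, so it is the unique smallest valid adjustment set.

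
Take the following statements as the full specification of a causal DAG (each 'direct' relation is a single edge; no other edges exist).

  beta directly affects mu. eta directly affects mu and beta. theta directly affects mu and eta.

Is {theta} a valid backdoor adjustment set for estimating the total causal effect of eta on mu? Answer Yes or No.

Yes

Backdoor paths from eta to mu (paths whose first edge points into eta):
  P1: eta <- theta -> mu
Condition 1 (no descendant of eta in the set): holds — descendants of eta are {beta, mu}; none are in {theta}.
Condition 2 (every backdoor path blocked by {theta}):
  P1: blocked at fork node theta ∈ conditioning set.
{theta} satisfies the backdoor criterion.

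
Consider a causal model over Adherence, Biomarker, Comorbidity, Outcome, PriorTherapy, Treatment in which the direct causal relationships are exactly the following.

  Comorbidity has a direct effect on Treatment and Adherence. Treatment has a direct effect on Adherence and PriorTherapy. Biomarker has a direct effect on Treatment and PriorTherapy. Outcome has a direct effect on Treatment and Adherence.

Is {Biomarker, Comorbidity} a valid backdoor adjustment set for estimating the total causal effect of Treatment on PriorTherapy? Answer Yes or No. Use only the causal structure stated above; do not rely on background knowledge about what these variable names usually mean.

Yes

Backdoor paths from Treatment to PriorTherapy (paths whose first edge points into Treatment):
  P1: Treatment <- Biomarker -> PriorTherapy
Condition 1 (no descendant of Treatment in the set): holds — descendants of Treatment are {Adherence, PriorTherapy}; none are in {Biomarker, Comorbidity}.
Condition 2 (every backdoor path blocked by {Biomarker, Comorbidity}):
  P1: blocked at fork node Biomarker ∈ conditioning set.
{Biomarker, Comorbidity} satisfies the backdoor criterion.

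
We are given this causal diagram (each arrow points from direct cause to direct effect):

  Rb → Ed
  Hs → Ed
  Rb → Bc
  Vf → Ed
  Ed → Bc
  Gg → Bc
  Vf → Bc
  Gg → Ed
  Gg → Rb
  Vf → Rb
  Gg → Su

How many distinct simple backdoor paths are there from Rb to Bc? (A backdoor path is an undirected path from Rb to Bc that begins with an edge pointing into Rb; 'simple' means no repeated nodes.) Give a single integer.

A backdoor path from Rb to Bc is any simple undirected path whose first edge points into Rb (i.e. leaves Rb via a parent).
Parents of Rb: {Gg, Vf}.
Enumerating:
  P1: Rb <- Gg -> Ed <- Vf -> Bc
  P2: Rb <- Gg -> Ed -> Bc
  P3: Rb <- Gg -> Bc
  P4: Rb <- Vf -> Ed <- Gg -> Bc
  P5: Rb <- Vf -> Ed -> Bc
  P6: Rb <- Vf -> Bc
That exhausts the simple backdoor paths. Count: 6.

6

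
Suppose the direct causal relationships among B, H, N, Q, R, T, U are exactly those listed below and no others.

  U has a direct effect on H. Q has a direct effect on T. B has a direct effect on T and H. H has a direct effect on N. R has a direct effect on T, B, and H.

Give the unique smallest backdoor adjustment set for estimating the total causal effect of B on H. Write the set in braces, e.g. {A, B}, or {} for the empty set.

{R}

Variables eligible for adjustment (non-descendants of B, excluding B and H): {Q, R, U}.
Backdoor paths from B to H:
  P1: B <- R -> H
The empty set is not sufficient: P1 (B <- R -> H) has no collider blocking it and no conditioned non-collider, so it is open.
Try {R}:
  P1: blocked at fork node R ∈ conditioning set.
{R} contains no descendant of B and blocks every backdoor path.
No other singleton works — e.g. {U} leaves P1 open — so {R} is the unique smallest valid adjustment set.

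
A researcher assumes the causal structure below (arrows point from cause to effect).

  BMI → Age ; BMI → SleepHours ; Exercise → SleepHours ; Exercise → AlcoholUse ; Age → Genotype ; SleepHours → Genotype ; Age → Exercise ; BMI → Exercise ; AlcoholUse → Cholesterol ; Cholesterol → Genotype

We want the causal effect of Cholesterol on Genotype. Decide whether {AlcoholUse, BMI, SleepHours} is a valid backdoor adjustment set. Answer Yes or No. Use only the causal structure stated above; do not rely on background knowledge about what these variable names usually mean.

Backdoor paths from Cholesterol to Genotype (paths whose first edge points into Cholesterol):
  P1: Cholesterol <- AlcoholUse <- Exercise <- BMI -> Age -> Genotype
  P2: Cholesterol <- AlcoholUse <- Exercise <- BMI -> SleepHours -> Genotype
  P3: Cholesterol <- AlcoholUse <- Exercise <- Age <- BMI -> SleepHours -> Genotype
  P4: Cholesterol <- AlcoholUse <- Exercise <- Age -> Genotype
  P5: Cholesterol <- AlcoholUse <- Exercise -> SleepHours <- BMI -> Age -> Genotype
  P6: Cholesterol <- AlcoholUse <- Exercise -> SleepHours -> Genotype
Condition 1 (no descendant of Cholesterol in the set): holds — descendants of Cholesterol are {Genotype}; none are in {AlcoholUse, BMI, SleepHours}.
Condition 2 (every backdoor path blocked by {AlcoholUse, BMI, SleepHours}):
  P1: blocked at chain node AlcoholUse ∈ conditioning set.
  P2: blocked at chain node AlcoholUse ∈ conditioning set.
  P3: blocked at chain node AlcoholUse ∈ conditioning set.
  P4: blocked at chain node AlcoholUse ∈ conditioning set.
  P5: blocked at chain node AlcoholUse ∈ conditioning set.
  P6: blocked at chain node AlcoholUse ∈ conditioning set.
{AlcoholUse, BMI, SleepHours} satisfies the backdoor criterion.

Yes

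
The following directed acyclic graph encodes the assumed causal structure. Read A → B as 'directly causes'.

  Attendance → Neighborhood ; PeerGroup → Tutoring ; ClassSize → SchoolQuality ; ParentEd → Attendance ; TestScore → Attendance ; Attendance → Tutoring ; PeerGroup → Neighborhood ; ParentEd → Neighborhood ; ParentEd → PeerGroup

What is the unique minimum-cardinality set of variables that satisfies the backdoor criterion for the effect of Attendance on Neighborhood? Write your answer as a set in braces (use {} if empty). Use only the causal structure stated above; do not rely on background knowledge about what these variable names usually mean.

Variables eligible for adjustment (non-descendants of Attendance, excluding Attendance and Neighborhood): {ClassSize, ParentEd, PeerGroup, SchoolQuality, TestScore}.
Backdoor paths from Attendance to Neighborhood:
  P1: Attendance <- ParentEd -> PeerGroup -> Neighborhood
  P2: Attendance <- ParentEd -> Neighborhood
The empty set is not sufficient: P1 (Attendance <- ParentEd -> PeerGroup -> Neighborhood) has no collider blocking it and no conditioned non-collider, so it is open.
Try {ParentEd}:
  P1: blocked at fork node ParentEd ∈ conditioning set.
  P2: blocked at fork node ParentEd ∈ conditioning set.
{ParentEd} contains no descendant of Attendance and blocks every backdoor path.
No other singleton works — e.g. {TestScore} leaves P1 open — so {ParentEd} is the unique smallest valid adjustment set.

{ParentEd}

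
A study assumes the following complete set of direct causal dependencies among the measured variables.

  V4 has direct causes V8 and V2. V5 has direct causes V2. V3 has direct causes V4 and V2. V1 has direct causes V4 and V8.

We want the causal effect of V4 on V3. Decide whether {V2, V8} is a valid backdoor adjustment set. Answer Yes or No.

Yes

Backdoor paths from V4 to V3 (paths whose first edge points into V4):
  P1: V4 <- V2 -> V3
Condition 1 (no descendant of V4 in the set): holds — descendants of V4 are {V1, V3}; none are in {V2, V8}.
Condition 2 (every backdoor path blocked by {V2, V8}):
  P1: blocked at fork node V2 ∈ conditioning set.
{V2, V8} satisfies the backdoor criterion.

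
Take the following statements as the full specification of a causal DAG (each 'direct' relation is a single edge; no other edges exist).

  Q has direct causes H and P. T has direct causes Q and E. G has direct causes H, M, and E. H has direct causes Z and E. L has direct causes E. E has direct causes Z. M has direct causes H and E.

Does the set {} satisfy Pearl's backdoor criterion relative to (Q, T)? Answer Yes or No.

No

Backdoor paths from Q to T (paths whose first edge points into Q):
  P1: Q <- H <- Z -> E -> T
  P2: Q <- H <- E -> T
  P3: Q <- H -> M <- E -> T
  P4: Q <- H -> M -> G <- E -> T
  P5: Q <- H -> G <- E -> T
  P6: Q <- H -> G <- M <- E -> T
Condition 1 (no descendant of Q in the set): holds — descendants of Q are {T}; none are in {}.
Condition 2 (every backdoor path blocked by {}):
  P1: open — no interior node is in the conditioning set.
  P2: open — no interior node is in the conditioning set.
  P3: blocked at collider M (neither it nor any descendant is in the conditioning set).
  P4: blocked at collider G (neither it nor any descendant is in the conditioning set).
  P5: blocked at collider G (neither it nor any descendant is in the conditioning set).
  P6: blocked at collider G (neither it nor any descendant is in the conditioning set).
{} does not satisfy the backdoor criterion.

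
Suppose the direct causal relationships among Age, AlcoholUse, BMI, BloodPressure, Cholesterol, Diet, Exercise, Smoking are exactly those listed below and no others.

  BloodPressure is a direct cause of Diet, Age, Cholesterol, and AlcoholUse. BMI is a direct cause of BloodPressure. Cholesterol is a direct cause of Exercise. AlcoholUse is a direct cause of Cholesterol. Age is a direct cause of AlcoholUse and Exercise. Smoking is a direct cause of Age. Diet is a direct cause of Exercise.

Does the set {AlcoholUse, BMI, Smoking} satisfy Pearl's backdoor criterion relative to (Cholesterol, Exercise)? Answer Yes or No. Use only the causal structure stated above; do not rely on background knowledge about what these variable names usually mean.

No

Backdoor paths from Cholesterol to Exercise (paths whose first edge points into Cholesterol):
  P1: Cholesterol <- BloodPressure -> Age -> Exercise
  P2: Cholesterol <- BloodPressure -> Diet -> Exercise
  P3: Cholesterol <- BloodPressure -> AlcoholUse <- Age -> Exercise
  P4: Cholesterol <- AlcoholUse <- BloodPressure -> Age -> Exercise
  P5: Cholesterol <- AlcoholUse <- BloodPressure -> Diet -> Exercise
  P6: Cholesterol <- AlcoholUse <- Age <- BloodPressure -> Diet -> Exercise
  P7: Cholesterol <- AlcoholUse <- Age -> Exercise
Condition 1 (no descendant of Cholesterol in the set): holds — descendants of Cholesterol are {Exercise}; none are in {AlcoholUse, BMI, Smoking}.
Condition 2 (every backdoor path blocked by {AlcoholUse, BMI, Smoking}):
  P1: open — no interior node is in the conditioning set.
  P2: open — no interior node is in the conditioning set.
  P3: open — collider(s) AlcoholUse are conditioned on (or have a conditioned descendant) and no non-collider on the path is in the set.
  P4: blocked at chain node AlcoholUse ∈ conditioning set.
  P5: blocked at chain node AlcoholUse ∈ conditioning set.
  P6: blocked at chain node AlcoholUse ∈ conditioning set.
  P7: blocked at chain node AlcoholUse ∈ conditioning set.
{AlcoholUse, BMI, Smoking} does not satisfy the backdoor criterion.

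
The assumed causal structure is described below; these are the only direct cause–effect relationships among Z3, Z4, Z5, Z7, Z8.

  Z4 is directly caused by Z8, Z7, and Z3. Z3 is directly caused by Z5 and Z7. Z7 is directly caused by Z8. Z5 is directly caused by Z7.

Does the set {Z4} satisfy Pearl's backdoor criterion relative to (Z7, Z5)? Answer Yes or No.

No

Backdoor paths from Z7 to Z5 (paths whose first edge points into Z7):
  P1: Z7 <- Z8 -> Z4 <- Z3 <- Z5
Condition 1 (no descendant of Z7 in the set): FAILS — Z4 is a descendant of Z7.
Condition 2 (every backdoor path blocked by {Z4}):
  P1: open — collider(s) Z4 are conditioned on (or have a conditioned descendant) and no non-collider on the path is in the set.
{Z4} does not satisfy the backdoor criterion.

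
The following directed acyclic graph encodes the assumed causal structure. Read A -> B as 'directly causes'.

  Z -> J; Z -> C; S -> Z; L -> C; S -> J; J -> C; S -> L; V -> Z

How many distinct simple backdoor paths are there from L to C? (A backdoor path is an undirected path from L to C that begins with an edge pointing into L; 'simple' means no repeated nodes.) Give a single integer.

4

A backdoor path from L to C is any simple undirected path whose first edge points into L (i.e. leaves L via a parent).
Parents of L: {S}.
Enumerating:
  P1: L <- S -> Z -> J -> C
  P2: L <- S -> Z -> C
  P3: L <- S -> J <- Z -> C
  P4: L <- S -> J -> C
That exhausts the simple backdoor paths. Count: 4.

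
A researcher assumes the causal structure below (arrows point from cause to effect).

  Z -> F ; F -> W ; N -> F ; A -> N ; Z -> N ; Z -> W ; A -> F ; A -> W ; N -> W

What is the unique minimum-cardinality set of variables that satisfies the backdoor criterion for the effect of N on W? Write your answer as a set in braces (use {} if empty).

Variables eligible for adjustment (non-descendants of N, excluding N and W): {A, Z}.
Backdoor paths from N to W:
  P1: N <- Z -> F <- A -> W
  P2: N <- Z -> F -> W
  P3: N <- Z -> W
  P4: N <- A -> F <- Z -> W
  P5: N <- A -> F -> W
  P6: N <- A -> W
The empty set is not sufficient: P2 (N <- Z -> F -> W) has no collider blocking it and no conditioned non-collider, so it is open.
Try {A, Z}:
  P1: blocked at fork node Z ∈ conditioning set.
  P2: blocked at fork node Z ∈ conditioning set.
  P3: blocked at fork node Z ∈ conditioning set.
  P4: blocked at fork node A ∈ conditioning set.
  P5: blocked at fork node A ∈ conditioning set.
  P6: blocked at fork node A ∈ conditioning set.
{A, Z} contains no descendant of N and blocks every backdoor path.
Every element of {A, Z} is needed (dropping A leaves P5 open; dropping Z leaves P2 open), so no proper subset is valid.
Among all size-2 subsets of the eligible variables, only {A, Z} blocks every backdoor path, so it is the unique smallest valid adjustment set.

{A, Z}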